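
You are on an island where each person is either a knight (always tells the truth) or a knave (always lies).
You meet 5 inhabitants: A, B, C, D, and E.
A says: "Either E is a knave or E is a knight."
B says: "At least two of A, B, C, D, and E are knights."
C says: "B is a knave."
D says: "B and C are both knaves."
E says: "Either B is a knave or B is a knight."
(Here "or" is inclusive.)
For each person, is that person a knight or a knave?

A is a knight, B is a knight, C is a knave, D is a knave, and E is a knight.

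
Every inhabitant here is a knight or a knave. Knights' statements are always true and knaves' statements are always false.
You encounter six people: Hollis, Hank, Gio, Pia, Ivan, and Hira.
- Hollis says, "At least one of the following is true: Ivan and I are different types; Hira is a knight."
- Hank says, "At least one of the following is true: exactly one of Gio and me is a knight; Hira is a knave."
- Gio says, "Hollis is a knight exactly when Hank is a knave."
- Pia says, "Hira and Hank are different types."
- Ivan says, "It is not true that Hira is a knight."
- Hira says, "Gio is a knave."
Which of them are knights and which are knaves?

Knights: Hollis, Hank, and Hira. Knaves: Gio, Pia, and Ivan.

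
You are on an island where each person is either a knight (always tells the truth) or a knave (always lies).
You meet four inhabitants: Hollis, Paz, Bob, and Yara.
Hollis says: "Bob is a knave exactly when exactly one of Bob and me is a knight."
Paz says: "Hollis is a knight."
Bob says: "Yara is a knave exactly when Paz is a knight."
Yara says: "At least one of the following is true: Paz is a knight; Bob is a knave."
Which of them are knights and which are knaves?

Since Hollis is a knight, "Bob is a knave exactly when exactly one of Bob and me is a knight" needs to be True, which holds.
Paz is a knight, and the claim "Hollis is a knight" is indeed True.
Bob (knave): "Yara is a knave exactly when Paz is a knight" — False. ✓
Yara is a knight, so "at least one of the following is true: Paz is a knight; Bob is a knave" must be True — and it is.

Hollis is a knight, Paz is a knight, Bob is a knave, and Yara is a knight.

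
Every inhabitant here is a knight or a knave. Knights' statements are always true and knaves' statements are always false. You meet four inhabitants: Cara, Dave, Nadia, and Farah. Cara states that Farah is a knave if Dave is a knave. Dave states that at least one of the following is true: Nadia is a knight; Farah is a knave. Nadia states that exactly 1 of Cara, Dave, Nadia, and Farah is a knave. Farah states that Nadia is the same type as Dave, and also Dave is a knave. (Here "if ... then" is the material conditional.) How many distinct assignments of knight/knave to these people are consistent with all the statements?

Consistent assignments:
  Cara=knight, Dave=knight, Nadia=knight, Farah=knave
  Cara=knight, Dave=knight, Nadia=knave, Farah=knave
  Cara=knave, Dave=knave, Nadia=knave, Farah=knight

3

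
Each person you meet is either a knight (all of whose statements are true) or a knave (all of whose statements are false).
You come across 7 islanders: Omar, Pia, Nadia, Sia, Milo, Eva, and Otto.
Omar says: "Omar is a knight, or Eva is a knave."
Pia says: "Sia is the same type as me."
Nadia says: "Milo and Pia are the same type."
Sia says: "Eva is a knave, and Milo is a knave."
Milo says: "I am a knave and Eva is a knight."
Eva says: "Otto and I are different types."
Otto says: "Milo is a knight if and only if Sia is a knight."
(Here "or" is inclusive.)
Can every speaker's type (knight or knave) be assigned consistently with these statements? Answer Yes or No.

Yes

One consistent assignment: Omar=knight, Pia=knight, Nadia=knave, Sia=knight, Milo=knave, Eva=knave, Otto=knave.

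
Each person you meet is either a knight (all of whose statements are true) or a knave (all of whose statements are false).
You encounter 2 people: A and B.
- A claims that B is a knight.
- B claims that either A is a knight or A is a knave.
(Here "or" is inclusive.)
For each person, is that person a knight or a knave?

A is a knight and B is a knight.

Suppose A is a knave. Then A's statement "B is a knight" would have to be false. Checking the 2 ways to assign the others, none is consistent with every speaker.
(For instance, with B=knight, A's claim "B is a knight" comes out true where it would need to be false.)
So A must be a knight, making "B is a knight" true. Taking A=knight, B=knight, each remaining statement checks out:
  B (knight): "either A is a knight or A is a knave" — true. ✓
This is the unique consistent assignment.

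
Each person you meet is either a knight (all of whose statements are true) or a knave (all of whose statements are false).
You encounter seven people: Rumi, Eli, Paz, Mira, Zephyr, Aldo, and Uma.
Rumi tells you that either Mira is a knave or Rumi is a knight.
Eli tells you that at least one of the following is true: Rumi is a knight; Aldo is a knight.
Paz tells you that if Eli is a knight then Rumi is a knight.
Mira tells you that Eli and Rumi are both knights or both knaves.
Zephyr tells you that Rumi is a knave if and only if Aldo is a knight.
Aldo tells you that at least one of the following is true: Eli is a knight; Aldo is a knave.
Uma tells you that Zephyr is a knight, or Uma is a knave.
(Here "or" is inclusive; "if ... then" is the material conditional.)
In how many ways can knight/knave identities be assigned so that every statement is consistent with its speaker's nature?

0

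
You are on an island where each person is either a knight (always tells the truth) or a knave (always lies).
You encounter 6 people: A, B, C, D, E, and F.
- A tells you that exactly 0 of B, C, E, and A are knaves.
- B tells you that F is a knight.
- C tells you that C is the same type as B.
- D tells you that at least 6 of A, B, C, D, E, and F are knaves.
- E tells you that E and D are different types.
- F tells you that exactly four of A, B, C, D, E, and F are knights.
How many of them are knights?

4

The unique consistent assignment is A=knave, B=knight, C=knight, D=knave, E=knight, F=knight.
That has 4 knights.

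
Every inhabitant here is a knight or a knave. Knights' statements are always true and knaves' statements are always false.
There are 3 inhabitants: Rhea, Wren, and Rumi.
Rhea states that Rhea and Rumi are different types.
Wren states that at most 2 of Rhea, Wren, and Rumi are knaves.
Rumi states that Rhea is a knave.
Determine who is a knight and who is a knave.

Knights: Rhea and Wren. Knaves: Rumi.

Suppose Rhea is a knave. Then Rhea's statement "Rhea and Rumi are different types" would have to be false. Checking the 4 ways to assign the others, none is consistent with every speaker.
(For instance, with Wren=knight, Rumi=knave, Rumi's claim "Rhea is a knave" comes out true where it would need to be false.)
So Rhea must be a knight, making "Rhea and Rumi are different types" true. Taking Rhea=knight, Wren=knight, Rumi=knave, each remaining statement checks out:
  Wren (knight): "at most 2 of Rhea, Wren, and Rumi are knaves" — true. ✓
  Rumi (knave): "Rhea is a knave" — false. ✓
This is the unique consistent assignment.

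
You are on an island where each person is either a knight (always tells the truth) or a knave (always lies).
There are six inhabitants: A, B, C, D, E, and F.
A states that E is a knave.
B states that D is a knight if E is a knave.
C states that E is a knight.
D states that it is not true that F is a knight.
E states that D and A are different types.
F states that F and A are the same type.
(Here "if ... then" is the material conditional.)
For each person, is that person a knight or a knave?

A is a knight, B is a knight, C is a knave, D is a knight, E is a knave, and F is a knave.

A is a knight, so "E is a knave" must be True — and it is.
B is a knight, so "D is a knight if E is a knave" must be True — and it is.
C is a knave, so "E is a knight" must be false — and it is.
D is a knight; "it is not true that F is a knight" is True, as required.
E is a knave; "D and A are different types" is false, as required.
F is a knave, and the claim "F and A are the same type" is indeed false.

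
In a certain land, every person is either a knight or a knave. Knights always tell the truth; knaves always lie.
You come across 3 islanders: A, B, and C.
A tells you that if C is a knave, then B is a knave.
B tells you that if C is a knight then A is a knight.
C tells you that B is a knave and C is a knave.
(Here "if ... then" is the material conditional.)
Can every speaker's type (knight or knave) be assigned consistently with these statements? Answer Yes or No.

Yes

One consistent assignment: A=knave, B=knight, C=knave.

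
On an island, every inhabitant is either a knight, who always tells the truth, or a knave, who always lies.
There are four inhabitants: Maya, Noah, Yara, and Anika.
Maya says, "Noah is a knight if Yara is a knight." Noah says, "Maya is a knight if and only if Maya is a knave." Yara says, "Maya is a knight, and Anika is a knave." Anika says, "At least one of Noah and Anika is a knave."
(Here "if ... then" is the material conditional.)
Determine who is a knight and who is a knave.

Maya is a knight, and the claim "Noah is a knight if Yara is a knight" is indeed True.
Noah (knave): "Maya is a knight if and only if Maya is a knave" — False. ✓
Yara is a knave, so "Maya is a knight, and Anika is a knave" must be False — and it is.
Anika is a knight, and the claim "at least one of Noah and Anika is a knave" is indeed True.

Maya is a knight, Noah is a knave, Yara is a knave, and Anika is a knight.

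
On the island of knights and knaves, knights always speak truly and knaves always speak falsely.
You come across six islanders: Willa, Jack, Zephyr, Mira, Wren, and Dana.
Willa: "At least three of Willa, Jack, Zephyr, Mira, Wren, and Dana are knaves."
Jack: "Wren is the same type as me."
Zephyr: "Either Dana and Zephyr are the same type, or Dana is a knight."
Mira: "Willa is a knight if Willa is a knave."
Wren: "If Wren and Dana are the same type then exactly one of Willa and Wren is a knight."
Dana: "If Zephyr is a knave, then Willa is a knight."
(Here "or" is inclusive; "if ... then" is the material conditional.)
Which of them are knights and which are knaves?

Willa is a knave; "at least three of Willa, Jack, Zephyr, Mira, Wren, and Dana are knaves" is false, as required.
Jack is a knight, and the claim "Wren is the same type as me" is indeed True.
Zephyr is a knight, so "either Dana and Zephyr are the same type, or Dana is a knight" must be True — and it is.
Mira (knave): "Willa is a knight if Willa is a knave" — false. ✓
Wren is a knight; "if Wren and Dana are the same type then exactly one of Willa and Wren is a knight" is True, as required.
Dana is a knight, and the claim "if Zephyr is a knave, then Willa is a knight" is indeed True.

Willa is a knave, Jack is a knight, Zephyr is a knight, Mira is a knave, Wren is a knight, and Dana is a knight.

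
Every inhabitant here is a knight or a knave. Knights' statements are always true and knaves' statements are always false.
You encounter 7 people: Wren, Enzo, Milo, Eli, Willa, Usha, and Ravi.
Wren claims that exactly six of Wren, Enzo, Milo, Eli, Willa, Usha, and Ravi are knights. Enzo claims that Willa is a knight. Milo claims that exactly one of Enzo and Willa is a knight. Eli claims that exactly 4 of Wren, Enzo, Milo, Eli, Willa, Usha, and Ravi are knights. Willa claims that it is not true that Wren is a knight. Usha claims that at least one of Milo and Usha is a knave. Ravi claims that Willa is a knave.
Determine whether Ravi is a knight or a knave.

Ravi is a knave.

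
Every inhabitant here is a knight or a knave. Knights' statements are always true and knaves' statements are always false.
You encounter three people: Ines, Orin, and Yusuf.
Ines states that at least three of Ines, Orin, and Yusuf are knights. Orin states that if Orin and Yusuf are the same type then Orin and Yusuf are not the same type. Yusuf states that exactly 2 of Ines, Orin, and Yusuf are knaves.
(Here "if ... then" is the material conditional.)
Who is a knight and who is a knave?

Ines is a knave, Orin is a knave, and Yusuf is a knave.

Since Ines is a knave, "at least three of Ines, Orin, and Yusuf are knights" needs to be False, which holds.
Orin (knave): "if Orin and Yusuf are the same type then Orin and Yusuf are not the same type" — False. ✓
Yusuf (knave): "exactly 2 of Ines, Orin, and Yusuf are knaves" — False. ✓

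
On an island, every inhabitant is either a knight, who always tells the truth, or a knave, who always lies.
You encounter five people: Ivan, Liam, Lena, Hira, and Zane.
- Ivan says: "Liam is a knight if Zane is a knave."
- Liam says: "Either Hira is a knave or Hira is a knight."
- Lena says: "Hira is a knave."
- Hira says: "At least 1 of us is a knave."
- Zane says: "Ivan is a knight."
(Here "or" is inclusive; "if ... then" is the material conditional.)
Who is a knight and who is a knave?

Ivan is a knight, Liam is a knight, Lena is a knave, Hira is a knight, and Zane is a knight.

Ivan is a knight; "Liam is a knight if Zane is a knave" is true, as required.
As a knight, Liam's statement "either Hira is a knave or Hira is a knight" should be true; it is.
Lena (knave): "Hira is a knave" — false. ✓
Hira (knight): "at least 1 of us is a knave" — true. ✓
Zane is a knight, and the claim "Ivan is a knight" is indeed true.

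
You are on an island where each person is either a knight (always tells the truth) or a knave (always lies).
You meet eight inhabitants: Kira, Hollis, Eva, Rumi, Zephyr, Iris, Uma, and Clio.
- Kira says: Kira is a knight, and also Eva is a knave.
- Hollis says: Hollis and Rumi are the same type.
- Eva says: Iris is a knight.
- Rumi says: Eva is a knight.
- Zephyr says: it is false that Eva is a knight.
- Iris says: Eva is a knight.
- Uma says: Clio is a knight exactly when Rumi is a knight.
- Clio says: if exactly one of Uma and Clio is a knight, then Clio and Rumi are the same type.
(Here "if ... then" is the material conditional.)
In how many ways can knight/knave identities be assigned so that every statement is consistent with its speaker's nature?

2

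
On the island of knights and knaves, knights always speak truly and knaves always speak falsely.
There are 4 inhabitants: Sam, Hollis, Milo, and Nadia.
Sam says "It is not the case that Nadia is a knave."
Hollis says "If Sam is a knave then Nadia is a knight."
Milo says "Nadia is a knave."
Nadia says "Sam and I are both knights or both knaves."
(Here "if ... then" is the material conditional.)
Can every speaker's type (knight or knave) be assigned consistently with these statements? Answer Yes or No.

Yes

One consistent assignment: Sam=knight, Hollis=knight, Milo=knave, Nadia=knight.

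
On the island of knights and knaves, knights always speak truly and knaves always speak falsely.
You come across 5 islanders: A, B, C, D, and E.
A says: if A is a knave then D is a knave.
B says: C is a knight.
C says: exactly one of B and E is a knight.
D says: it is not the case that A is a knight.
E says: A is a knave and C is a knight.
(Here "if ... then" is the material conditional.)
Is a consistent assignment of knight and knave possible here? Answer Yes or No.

Yes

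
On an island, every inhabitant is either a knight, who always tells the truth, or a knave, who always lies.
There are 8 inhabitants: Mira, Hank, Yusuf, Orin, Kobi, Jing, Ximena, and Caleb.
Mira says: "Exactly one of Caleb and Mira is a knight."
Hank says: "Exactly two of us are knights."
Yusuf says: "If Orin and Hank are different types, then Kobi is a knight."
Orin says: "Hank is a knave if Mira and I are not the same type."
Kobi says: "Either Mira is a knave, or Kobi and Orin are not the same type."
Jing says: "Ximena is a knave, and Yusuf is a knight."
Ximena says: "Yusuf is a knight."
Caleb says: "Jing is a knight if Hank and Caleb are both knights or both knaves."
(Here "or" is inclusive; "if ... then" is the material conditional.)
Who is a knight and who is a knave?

Mira is a knave, and the claim "exactly one of Caleb and Mira is a knight" is indeed False.
As a knave, Hank's statement "exactly two of us are knights" should be False; it is.
Yusuf is a knight; "if Orin and Hank are different types, then Kobi is a knight" is true, as required.
Orin is a knight; "Hank is a knave if Mira and I are not the same type" is true, as required.
Kobi is a knight; "either Mira is a knave, or Kobi and Orin are not the same type" is true, as required.
Jing is a knave, and the claim "Ximena is a knave, and Yusuf is a knight" is indeed False.
Ximena is a knight; "Yusuf is a knight" is true, as required.
Since Caleb is a knave, "Jing is a knight if Hank and Caleb are both knights or both knaves" needs to be False, which holds.

Mira is a knave, Hank is a knave, Yusuf is a knight, Orin is a knight, Kobi is a knight, Jing is a knave, Ximena is a knight, and Caleb is a knave.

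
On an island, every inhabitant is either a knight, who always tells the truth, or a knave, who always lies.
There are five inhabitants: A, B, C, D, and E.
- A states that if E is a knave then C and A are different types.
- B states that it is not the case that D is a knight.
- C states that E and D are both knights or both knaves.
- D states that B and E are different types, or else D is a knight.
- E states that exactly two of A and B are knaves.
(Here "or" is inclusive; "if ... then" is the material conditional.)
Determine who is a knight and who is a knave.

A is a knight, B is a knave, C is a knave, D is a knight, and E is a knave.

Suppose A is a knave. Then A's statement "if E is a knave then C and A are different types" would have to be false. Checking the 16 ways to assign the others, none is consistent with every speaker.
(For instance, with B=knave, C=knave, D=knight, E=knave, E's claim "exactly two of A and B are knaves" comes out true where it would need to be false.)
So A must be a knight, making "if E is a knave then C and A are different types" true. Taking A=knight, B=knave, C=knave, D=knight, E=knave, each remaining statement checks out:
  B (knave): "it is not the case that D is a knight" — false. ✓
  C (knave): "E and D are both knights or both knaves" — false. ✓
  D (knight): "B and E are different types, or else D is a knight" — true. ✓
  E (knave): "exactly two of A and B are knaves" — false. ✓
This is the unique consistent assignment.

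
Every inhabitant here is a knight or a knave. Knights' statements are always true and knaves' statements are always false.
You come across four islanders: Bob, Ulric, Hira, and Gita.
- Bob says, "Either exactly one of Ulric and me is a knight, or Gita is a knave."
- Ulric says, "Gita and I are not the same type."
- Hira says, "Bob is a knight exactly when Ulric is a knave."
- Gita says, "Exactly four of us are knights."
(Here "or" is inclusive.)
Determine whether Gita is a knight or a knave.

Gita is a knave.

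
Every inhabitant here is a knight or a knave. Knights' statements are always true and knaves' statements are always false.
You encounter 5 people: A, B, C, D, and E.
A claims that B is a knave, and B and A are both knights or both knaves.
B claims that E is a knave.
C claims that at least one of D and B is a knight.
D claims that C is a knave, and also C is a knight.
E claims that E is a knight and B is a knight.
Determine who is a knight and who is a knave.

Knights: B and C. Knaves: A, D, and E.

Suppose A is a knight. Then A's statement "B is a knave, and B and A are both knights or both knaves" would have to be true. Checking the 16 ways to assign the others, none is consistent with every speaker.
(For instance, with B=knight, C=knight, D=knave, E=knave, A's claim "B is a knave, and B and A are both knights or both knaves" comes out false where it would need to be true.)
So A must be a knave, making "B is a knave, and B and A are both knights or both knaves" false. Taking A=knave, B=knight, C=knight, D=knave, E=knave, each remaining statement checks out:
  B (knight): "E is a knave" — true. ✓
  C (knight): "at least one of D and B is a knight" — true. ✓
  D (knave): "C is a knave, and also C is a knight" — false. ✓
  E (knave): "E is a knight and B is a knight" — false. ✓
This is the unique consistent assignment.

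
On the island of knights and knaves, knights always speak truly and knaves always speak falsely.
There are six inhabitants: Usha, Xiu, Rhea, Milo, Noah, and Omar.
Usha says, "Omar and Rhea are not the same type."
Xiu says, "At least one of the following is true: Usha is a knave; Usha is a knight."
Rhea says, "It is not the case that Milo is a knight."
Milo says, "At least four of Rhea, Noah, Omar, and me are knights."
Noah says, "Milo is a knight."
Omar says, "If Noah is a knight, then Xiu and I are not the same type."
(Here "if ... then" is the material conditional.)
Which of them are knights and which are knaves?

Usha is a knave, and the claim "Omar and Rhea are not the same type" is indeed False.
As a knight, Xiu's statement "at least one of the following is true: Usha is a knave; Usha is a knight" should be True; it is.
Since Rhea is a knight, "it is not the case that Milo is a knight" needs to be True, which holds.
Milo (knave): "at least four of Rhea, Noah, Omar, and me are knights" — False. ✓
Noah is a knave, and the claim "Milo is a knight" is indeed False.
Omar is a knight; "if Noah is a knight, then Xiu and I are not the same type" is True, as required.

Usha is a knave, Xiu is a knight, Rhea is a knight, Milo is a knave, Noah is a knave, and Omar is a knight.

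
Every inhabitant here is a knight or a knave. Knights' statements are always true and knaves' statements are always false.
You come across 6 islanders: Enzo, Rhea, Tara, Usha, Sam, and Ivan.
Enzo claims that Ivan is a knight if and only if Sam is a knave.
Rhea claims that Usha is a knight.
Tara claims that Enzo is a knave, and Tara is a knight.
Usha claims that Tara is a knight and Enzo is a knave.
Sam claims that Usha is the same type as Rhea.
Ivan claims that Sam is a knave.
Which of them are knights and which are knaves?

As a knight, Enzo's statement "Ivan is a knight if and only if Sam is a knave" should be true; it is.
Rhea is a knave, so "Usha is a knight" must be false — and it is.
Tara is a knave, so "Enzo is a knave, and Tara is a knight" must be false — and it is.
Usha is a knave; "Tara is a knight and Enzo is a knave" is false, as required.
As a knight, Sam's statement "Usha is the same type as Rhea" should be true; it is.
Ivan is a knave, and the claim "Sam is a knave" is indeed false.

Knights: Enzo and Sam. Knaves: Rhea, Tara, Usha, and Ivan.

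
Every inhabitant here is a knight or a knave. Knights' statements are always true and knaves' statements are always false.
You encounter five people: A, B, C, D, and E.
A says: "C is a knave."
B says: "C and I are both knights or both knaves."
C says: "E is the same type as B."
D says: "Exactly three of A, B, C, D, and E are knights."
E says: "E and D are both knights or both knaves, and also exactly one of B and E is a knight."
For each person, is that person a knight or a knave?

As a knave, A's statement "C is a knave" should be False; it is.
B is a knave, and the claim "C and I are both knights or both knaves" is indeed False.
C is a knight; "E is the same type as B" is True, as required.
D is a knave; "exactly three of A, B, C, D, and E are knights" is False, as required.
As a knave, E's statement "E and D are both knights or both knaves, and also exactly one of B and E is a knight" should be False; it is.

Knights: C. Knaves: A, B, D, and E.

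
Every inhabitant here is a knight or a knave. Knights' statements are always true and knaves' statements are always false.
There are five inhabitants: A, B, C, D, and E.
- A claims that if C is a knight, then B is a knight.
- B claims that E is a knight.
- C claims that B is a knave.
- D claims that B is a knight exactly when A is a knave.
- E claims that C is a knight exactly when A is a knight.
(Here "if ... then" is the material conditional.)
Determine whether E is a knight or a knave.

E is a knave.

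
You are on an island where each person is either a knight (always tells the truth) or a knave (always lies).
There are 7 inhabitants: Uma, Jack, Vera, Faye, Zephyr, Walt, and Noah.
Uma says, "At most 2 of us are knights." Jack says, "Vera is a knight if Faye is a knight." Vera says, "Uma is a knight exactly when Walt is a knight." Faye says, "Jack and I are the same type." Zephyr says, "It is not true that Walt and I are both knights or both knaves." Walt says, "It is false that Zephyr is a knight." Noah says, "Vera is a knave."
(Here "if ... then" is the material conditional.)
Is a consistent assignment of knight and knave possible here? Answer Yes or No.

One consistent assignment: Uma=knave, Jack=knight, Vera=knight, Faye=knight, Zephyr=knight, Walt=knave, Noah=knave.

Yes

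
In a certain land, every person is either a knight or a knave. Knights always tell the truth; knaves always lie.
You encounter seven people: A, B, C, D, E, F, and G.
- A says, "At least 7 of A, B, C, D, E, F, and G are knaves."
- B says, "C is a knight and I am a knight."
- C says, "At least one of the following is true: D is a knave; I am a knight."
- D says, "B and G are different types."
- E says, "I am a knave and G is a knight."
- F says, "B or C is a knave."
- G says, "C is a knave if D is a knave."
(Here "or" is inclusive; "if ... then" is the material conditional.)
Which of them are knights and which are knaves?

A is a knave, B is a knave, C is a knight, D is a knave, E is a knave, F is a knight, and G is a knave.

A is a knave, so "at least 7 of A, B, C, D, E, F, and G are knaves" must be False — and it is.
B is a knave, so "C is a knight and I am a knight" must be False — and it is.
C is a knight; "at least one of the following is true: D is a knave; I am a knight" is True, as required.
D (knave): "B and G are different types" — False. ✓
E is a knave, so "I am a knave and G is a knight" must be False — and it is.
F (knight): "B or C is a knave" — True. ✓
As a knave, G's statement "C is a knave if D is a knave" should be False; it is.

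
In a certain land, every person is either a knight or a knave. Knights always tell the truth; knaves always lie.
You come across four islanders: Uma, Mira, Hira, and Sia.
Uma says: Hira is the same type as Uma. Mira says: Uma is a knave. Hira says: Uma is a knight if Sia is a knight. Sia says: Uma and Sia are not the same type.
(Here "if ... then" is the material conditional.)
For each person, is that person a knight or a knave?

Uma is a knave, Mira is a knight, Hira is a knight, and Sia is a knave.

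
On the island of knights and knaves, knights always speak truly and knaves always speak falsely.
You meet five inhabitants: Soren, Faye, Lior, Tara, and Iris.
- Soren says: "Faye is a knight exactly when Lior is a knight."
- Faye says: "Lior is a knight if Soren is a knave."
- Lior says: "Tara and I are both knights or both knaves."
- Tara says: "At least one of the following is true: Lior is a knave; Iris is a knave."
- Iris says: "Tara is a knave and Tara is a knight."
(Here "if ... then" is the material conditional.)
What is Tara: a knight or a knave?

Tara is a knight.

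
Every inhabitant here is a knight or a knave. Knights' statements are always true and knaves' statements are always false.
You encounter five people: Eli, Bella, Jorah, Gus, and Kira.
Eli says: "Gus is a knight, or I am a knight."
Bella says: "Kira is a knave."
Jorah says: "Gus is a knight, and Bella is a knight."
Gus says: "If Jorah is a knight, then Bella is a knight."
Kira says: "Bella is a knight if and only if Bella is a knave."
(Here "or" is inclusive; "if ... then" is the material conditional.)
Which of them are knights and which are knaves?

Eli is a knight, Bella is a knight, Jorah is a knight, Gus is a knight, and Kira is a knave.

As a knight, Eli's statement "Gus is a knight, or I am a knight" should be true; it is.
Bella is a knight, so "Kira is a knave" must be true — and it is.
Jorah (knight): "Gus is a knight, and Bella is a knight" — true. ✓
Since Gus is a knight, "if Jorah is a knight, then Bella is a knight" needs to be true, which holds.
Kira is a knave, and the claim "Bella is a knight if and only if Bella is a knave" is indeed false.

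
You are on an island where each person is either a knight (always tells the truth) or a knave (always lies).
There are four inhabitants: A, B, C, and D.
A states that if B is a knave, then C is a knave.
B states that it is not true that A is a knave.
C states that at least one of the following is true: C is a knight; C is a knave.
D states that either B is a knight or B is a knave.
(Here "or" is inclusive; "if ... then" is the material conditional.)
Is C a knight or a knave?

C is a knight.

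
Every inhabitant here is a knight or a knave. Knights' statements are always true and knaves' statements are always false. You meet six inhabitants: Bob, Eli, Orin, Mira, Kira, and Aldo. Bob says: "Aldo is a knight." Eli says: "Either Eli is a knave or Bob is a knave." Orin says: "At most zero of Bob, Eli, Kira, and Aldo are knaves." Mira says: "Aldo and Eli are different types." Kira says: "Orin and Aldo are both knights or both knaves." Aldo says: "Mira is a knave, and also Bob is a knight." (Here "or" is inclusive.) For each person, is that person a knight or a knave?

Knights: Eli, Mira, and Kira. Knaves: Bob, Orin, and Aldo.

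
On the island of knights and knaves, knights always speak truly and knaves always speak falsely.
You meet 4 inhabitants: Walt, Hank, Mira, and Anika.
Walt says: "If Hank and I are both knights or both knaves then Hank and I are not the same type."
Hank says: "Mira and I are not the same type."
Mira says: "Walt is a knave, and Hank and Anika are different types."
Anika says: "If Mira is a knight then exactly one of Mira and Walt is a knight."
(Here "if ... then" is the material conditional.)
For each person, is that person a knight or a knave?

Walt is a knight; "if Hank and I are both knights or both knaves then Hank and I are not the same type" is True, as required.
Hank is a knave, and the claim "Mira and I are not the same type" is indeed false.
Since Mira is a knave, "Walt is a knave, and Hank and Anika are different types" needs to be false, which holds.
Since Anika is a knight, "if Mira is a knight then exactly one of Mira and Walt is a knight" needs to be True, which holds.

Knights: Walt and Anika. Knaves: Hank and Mira.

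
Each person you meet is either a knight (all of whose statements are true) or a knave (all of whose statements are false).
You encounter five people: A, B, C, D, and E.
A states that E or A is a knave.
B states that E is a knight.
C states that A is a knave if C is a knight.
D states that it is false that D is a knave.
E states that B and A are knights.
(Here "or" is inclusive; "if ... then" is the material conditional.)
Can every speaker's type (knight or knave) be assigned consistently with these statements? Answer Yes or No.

No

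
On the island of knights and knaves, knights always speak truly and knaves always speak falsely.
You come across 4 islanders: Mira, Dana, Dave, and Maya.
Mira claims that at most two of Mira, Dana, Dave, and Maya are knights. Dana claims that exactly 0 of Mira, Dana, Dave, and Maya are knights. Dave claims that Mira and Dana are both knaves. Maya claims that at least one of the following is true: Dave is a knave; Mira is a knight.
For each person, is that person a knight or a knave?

Knights: Mira and Maya. Knaves: Dana and Dave.

Mira is a knight, so "at most two of Mira, Dana, Dave, and Maya are knights" must be true — and it is.
Dana (knave): "exactly 0 of Mira, Dana, Dave, and Maya are knights" — false. ✓
As a knave, Dave's statement "Mira and Dana are both knaves" should be false; it is.
Maya is a knight, and the claim "at least one of the following is true: Dave is a knave; Mira is a knight" is indeed true.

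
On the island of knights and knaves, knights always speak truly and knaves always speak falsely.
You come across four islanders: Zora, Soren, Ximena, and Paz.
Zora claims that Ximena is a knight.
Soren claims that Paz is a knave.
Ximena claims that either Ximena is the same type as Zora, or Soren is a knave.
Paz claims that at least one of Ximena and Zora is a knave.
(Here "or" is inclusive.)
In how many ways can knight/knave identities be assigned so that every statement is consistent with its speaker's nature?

1

Consistent assignments:
  Zora=knight, Soren=knight, Ximena=knight, Paz=knave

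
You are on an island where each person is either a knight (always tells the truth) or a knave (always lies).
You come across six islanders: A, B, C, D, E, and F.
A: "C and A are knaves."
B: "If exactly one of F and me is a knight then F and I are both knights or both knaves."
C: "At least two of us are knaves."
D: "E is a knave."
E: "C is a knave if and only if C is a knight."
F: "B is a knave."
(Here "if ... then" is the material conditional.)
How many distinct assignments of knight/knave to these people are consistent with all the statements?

Consistent assignments:
  A=knave, B=knave, C=knight, D=knight, E=knave, F=knight

1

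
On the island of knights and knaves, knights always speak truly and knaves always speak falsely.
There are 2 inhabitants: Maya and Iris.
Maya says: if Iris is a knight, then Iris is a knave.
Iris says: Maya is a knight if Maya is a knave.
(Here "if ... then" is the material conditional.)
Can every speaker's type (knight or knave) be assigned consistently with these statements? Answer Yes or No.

No

Checking all 4 assignments, each has at least one speaker whose statement's truth value contradicts their type.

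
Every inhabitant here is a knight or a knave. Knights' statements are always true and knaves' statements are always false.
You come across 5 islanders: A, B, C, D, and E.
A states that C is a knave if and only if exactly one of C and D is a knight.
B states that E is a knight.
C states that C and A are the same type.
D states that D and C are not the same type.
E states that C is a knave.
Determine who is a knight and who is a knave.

A is a knight, B is a knight, C is a knave, D is a knight, and E is a knight.

A is a knight; "C is a knave if and only if exactly one of C and D is a knight" is true, as required.
As a knight, B's statement "E is a knight" should be true; it is.
C is a knave; "C and A are the same type" is false, as required.
D is a knight, so "D and C are not the same type" must be true — and it is.
E is a knight, so "C is a knave" must be true — and it is.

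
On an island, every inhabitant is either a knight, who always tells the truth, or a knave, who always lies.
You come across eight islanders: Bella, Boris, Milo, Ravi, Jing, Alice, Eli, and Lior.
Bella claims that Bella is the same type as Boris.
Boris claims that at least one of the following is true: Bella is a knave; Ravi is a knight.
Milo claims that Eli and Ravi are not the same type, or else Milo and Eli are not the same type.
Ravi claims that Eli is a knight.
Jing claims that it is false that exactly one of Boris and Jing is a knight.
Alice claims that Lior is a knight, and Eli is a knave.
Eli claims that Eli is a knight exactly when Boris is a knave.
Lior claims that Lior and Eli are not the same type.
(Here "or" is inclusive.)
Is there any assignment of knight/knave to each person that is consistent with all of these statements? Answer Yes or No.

No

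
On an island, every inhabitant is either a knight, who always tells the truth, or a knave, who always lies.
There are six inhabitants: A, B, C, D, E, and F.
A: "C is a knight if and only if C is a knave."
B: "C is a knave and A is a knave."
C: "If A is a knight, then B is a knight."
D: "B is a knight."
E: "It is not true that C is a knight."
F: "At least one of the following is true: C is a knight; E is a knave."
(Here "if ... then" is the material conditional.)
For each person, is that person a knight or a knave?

A is a knave, B is a knave, C is a knight, D is a knave, E is a knave, and F is a knight.

Since A is a knave, "C is a knight if and only if C is a knave" needs to be false, which holds.
As a knave, B's statement "C is a knave and A is a knave" should be false; it is.
C is a knight; "if A is a knight, then B is a knight" is True, as required.
D is a knave, and the claim "B is a knight" is indeed false.
Since E is a knave, "it is not true that C is a knight" needs to be false, which holds.
As a knight, F's statement "at least one of the following is true: C is a knight; E is a knave" should be True; it is.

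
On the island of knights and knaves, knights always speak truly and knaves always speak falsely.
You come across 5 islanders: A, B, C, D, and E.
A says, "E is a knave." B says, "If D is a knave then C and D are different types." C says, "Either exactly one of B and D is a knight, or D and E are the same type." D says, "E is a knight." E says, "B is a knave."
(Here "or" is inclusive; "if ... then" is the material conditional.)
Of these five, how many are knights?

3

The unique consistent assignment is A=knight, B=knight, C=knight, D=knave, E=knave.
That has 3 knights.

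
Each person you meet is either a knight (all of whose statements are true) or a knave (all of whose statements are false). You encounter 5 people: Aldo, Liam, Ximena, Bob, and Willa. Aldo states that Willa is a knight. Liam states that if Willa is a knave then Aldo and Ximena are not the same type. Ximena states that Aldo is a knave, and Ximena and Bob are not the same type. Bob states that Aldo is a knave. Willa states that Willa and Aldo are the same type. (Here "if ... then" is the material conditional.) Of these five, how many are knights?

3

The unique consistent assignment is Aldo=knight, Liam=knight, Ximena=knave, Bob=knave, Willa=knight.
That has 3 knights.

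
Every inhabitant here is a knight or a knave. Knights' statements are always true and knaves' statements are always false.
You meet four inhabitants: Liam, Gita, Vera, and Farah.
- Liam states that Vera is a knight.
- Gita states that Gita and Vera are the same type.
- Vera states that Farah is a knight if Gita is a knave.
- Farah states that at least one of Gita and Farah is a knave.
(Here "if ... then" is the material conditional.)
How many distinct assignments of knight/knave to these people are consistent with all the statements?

1

Consistent assignments:
  Liam=knight, Gita=knave, Vera=knight, Farah=knight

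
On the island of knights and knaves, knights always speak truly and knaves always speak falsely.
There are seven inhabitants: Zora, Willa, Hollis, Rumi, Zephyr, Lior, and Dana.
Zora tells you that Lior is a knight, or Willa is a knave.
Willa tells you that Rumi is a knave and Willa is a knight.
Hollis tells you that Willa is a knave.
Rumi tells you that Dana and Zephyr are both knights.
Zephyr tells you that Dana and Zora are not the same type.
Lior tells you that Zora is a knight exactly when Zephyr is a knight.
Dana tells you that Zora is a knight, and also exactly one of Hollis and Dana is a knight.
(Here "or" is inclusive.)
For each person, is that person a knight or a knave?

Zora is a knight, Willa is a knight, Hollis is a knave, Rumi is a knave, Zephyr is a knight, Lior is a knight, and Dana is a knave.

Zora (knight): "Lior is a knight, or Willa is a knave" — True. ✓
As a knight, Willa's statement "Rumi is a knave and Willa is a knight" should be True; it is.
As a knave, Hollis's statement "Willa is a knave" should be False; it is.
Rumi is a knave, and the claim "Dana and Zephyr are both knights" is indeed False.
As a knight, Zephyr's statement "Dana and Zora are not the same type" should be True; it is.
Since Lior is a knight, "Zora is a knight exactly when Zephyr is a knight" needs to be True, which holds.
Dana is a knave; "Zora is a knight, and also exactly one of Hollis and Dana is a knight" is False, as required.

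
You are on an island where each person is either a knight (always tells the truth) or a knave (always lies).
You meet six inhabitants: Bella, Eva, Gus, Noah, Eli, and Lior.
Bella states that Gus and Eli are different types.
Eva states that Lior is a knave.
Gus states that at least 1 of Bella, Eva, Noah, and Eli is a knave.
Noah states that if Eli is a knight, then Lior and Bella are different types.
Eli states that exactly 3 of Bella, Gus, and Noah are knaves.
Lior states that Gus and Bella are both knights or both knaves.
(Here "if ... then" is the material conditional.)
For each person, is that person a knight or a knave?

Bella (knight): "Gus and Eli are different types" — True. ✓
As a knave, Eva's statement "Lior is a knave" should be false; it is.
Gus is a knight; "at least 1 of Bella, Eva, Noah, and Eli is a knave" is True, as required.
Noah is a knight, so "if Eli is a knight, then Lior and Bella are different types" must be True — and it is.
Eli is a knave, so "exactly 3 of Bella, Gus, and Noah are knaves" must be false — and it is.
Since Lior is a knight, "Gus and Bella are both knights or both knaves" needs to be True, which holds.

Knights: Bella, Gus, Noah, and Lior. Knaves: Eva and Eli.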